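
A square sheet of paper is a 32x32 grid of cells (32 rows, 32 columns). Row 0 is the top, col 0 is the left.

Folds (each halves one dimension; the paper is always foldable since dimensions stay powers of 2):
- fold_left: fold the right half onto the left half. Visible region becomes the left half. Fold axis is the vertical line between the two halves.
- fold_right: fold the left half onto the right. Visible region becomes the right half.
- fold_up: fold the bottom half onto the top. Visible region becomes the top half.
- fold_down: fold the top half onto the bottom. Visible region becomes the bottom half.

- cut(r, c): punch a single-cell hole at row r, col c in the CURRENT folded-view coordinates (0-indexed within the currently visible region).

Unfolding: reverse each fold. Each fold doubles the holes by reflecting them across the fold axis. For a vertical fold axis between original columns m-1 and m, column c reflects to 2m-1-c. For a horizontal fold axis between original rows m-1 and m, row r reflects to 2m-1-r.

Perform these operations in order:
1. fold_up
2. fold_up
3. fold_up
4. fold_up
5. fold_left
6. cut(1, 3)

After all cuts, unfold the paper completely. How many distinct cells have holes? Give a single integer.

Answer: 32

Derivation:
Op 1 fold_up: fold axis h@16; visible region now rows[0,16) x cols[0,32) = 16x32
Op 2 fold_up: fold axis h@8; visible region now rows[0,8) x cols[0,32) = 8x32
Op 3 fold_up: fold axis h@4; visible region now rows[0,4) x cols[0,32) = 4x32
Op 4 fold_up: fold axis h@2; visible region now rows[0,2) x cols[0,32) = 2x32
Op 5 fold_left: fold axis v@16; visible region now rows[0,2) x cols[0,16) = 2x16
Op 6 cut(1, 3): punch at orig (1,3); cuts so far [(1, 3)]; region rows[0,2) x cols[0,16) = 2x16
Unfold 1 (reflect across v@16): 2 holes -> [(1, 3), (1, 28)]
Unfold 2 (reflect across h@2): 4 holes -> [(1, 3), (1, 28), (2, 3), (2, 28)]
Unfold 3 (reflect across h@4): 8 holes -> [(1, 3), (1, 28), (2, 3), (2, 28), (5, 3), (5, 28), (6, 3), (6, 28)]
Unfold 4 (reflect across h@8): 16 holes -> [(1, 3), (1, 28), (2, 3), (2, 28), (5, 3), (5, 28), (6, 3), (6, 28), (9, 3), (9, 28), (10, 3), (10, 28), (13, 3), (13, 28), (14, 3), (14, 28)]
Unfold 5 (reflect across h@16): 32 holes -> [(1, 3), (1, 28), (2, 3), (2, 28), (5, 3), (5, 28), (6, 3), (6, 28), (9, 3), (9, 28), (10, 3), (10, 28), (13, 3), (13, 28), (14, 3), (14, 28), (17, 3), (17, 28), (18, 3), (18, 28), (21, 3), (21, 28), (22, 3), (22, 28), (25, 3), (25, 28), (26, 3), (26, 28), (29, 3), (29, 28), (30, 3), (30, 28)]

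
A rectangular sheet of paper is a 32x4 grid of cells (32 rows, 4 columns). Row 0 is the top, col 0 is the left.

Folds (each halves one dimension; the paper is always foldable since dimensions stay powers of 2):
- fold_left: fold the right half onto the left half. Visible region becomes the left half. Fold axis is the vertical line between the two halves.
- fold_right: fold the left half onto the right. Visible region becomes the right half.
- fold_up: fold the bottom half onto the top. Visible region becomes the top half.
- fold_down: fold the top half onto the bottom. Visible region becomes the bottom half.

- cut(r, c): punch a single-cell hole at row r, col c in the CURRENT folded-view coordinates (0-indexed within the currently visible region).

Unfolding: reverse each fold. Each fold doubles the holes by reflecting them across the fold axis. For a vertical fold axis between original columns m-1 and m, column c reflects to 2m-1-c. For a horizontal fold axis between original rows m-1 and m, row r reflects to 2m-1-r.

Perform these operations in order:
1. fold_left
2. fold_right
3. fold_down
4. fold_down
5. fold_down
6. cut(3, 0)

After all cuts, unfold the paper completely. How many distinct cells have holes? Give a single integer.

Answer: 32

Derivation:
Op 1 fold_left: fold axis v@2; visible region now rows[0,32) x cols[0,2) = 32x2
Op 2 fold_right: fold axis v@1; visible region now rows[0,32) x cols[1,2) = 32x1
Op 3 fold_down: fold axis h@16; visible region now rows[16,32) x cols[1,2) = 16x1
Op 4 fold_down: fold axis h@24; visible region now rows[24,32) x cols[1,2) = 8x1
Op 5 fold_down: fold axis h@28; visible region now rows[28,32) x cols[1,2) = 4x1
Op 6 cut(3, 0): punch at orig (31,1); cuts so far [(31, 1)]; region rows[28,32) x cols[1,2) = 4x1
Unfold 1 (reflect across h@28): 2 holes -> [(24, 1), (31, 1)]
Unfold 2 (reflect across h@24): 4 holes -> [(16, 1), (23, 1), (24, 1), (31, 1)]
Unfold 3 (reflect across h@16): 8 holes -> [(0, 1), (7, 1), (8, 1), (15, 1), (16, 1), (23, 1), (24, 1), (31, 1)]
Unfold 4 (reflect across v@1): 16 holes -> [(0, 0), (0, 1), (7, 0), (7, 1), (8, 0), (8, 1), (15, 0), (15, 1), (16, 0), (16, 1), (23, 0), (23, 1), (24, 0), (24, 1), (31, 0), (31, 1)]
Unfold 5 (reflect across v@2): 32 holes -> [(0, 0), (0, 1), (0, 2), (0, 3), (7, 0), (7, 1), (7, 2), (7, 3), (8, 0), (8, 1), (8, 2), (8, 3), (15, 0), (15, 1), (15, 2), (15, 3), (16, 0), (16, 1), (16, 2), (16, 3), (23, 0), (23, 1), (23, 2), (23, 3), (24, 0), (24, 1), (24, 2), (24, 3), (31, 0), (31, 1), (31, 2), (31, 3)]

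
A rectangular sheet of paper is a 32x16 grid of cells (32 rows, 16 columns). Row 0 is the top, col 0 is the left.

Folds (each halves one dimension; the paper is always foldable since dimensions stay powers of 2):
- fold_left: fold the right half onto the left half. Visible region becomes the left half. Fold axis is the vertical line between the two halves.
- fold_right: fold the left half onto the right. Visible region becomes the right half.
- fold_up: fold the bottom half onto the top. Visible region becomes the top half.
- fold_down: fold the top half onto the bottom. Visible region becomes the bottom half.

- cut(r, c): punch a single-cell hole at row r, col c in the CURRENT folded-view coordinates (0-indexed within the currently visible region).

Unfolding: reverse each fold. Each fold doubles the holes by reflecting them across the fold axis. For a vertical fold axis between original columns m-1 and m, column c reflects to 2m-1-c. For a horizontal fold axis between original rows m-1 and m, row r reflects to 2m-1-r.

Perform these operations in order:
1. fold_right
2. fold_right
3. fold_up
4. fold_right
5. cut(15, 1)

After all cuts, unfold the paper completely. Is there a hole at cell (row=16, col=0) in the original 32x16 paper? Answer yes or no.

Op 1 fold_right: fold axis v@8; visible region now rows[0,32) x cols[8,16) = 32x8
Op 2 fold_right: fold axis v@12; visible region now rows[0,32) x cols[12,16) = 32x4
Op 3 fold_up: fold axis h@16; visible region now rows[0,16) x cols[12,16) = 16x4
Op 4 fold_right: fold axis v@14; visible region now rows[0,16) x cols[14,16) = 16x2
Op 5 cut(15, 1): punch at orig (15,15); cuts so far [(15, 15)]; region rows[0,16) x cols[14,16) = 16x2
Unfold 1 (reflect across v@14): 2 holes -> [(15, 12), (15, 15)]
Unfold 2 (reflect across h@16): 4 holes -> [(15, 12), (15, 15), (16, 12), (16, 15)]
Unfold 3 (reflect across v@12): 8 holes -> [(15, 8), (15, 11), (15, 12), (15, 15), (16, 8), (16, 11), (16, 12), (16, 15)]
Unfold 4 (reflect across v@8): 16 holes -> [(15, 0), (15, 3), (15, 4), (15, 7), (15, 8), (15, 11), (15, 12), (15, 15), (16, 0), (16, 3), (16, 4), (16, 7), (16, 8), (16, 11), (16, 12), (16, 15)]
Holes: [(15, 0), (15, 3), (15, 4), (15, 7), (15, 8), (15, 11), (15, 12), (15, 15), (16, 0), (16, 3), (16, 4), (16, 7), (16, 8), (16, 11), (16, 12), (16, 15)]

Answer: yes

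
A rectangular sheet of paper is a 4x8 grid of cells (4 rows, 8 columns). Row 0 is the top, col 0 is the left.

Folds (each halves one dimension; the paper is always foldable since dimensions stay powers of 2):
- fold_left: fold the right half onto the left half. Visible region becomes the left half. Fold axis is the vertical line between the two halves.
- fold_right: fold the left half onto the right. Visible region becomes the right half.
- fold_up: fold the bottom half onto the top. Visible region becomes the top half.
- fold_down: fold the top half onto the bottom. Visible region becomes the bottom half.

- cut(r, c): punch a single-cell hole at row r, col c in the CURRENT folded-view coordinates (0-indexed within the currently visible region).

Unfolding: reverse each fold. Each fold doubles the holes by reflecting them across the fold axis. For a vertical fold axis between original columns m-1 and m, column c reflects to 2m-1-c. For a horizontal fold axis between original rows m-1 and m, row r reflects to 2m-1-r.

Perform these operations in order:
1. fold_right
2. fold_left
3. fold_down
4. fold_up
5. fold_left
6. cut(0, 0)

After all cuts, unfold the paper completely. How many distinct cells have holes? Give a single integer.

Answer: 32

Derivation:
Op 1 fold_right: fold axis v@4; visible region now rows[0,4) x cols[4,8) = 4x4
Op 2 fold_left: fold axis v@6; visible region now rows[0,4) x cols[4,6) = 4x2
Op 3 fold_down: fold axis h@2; visible region now rows[2,4) x cols[4,6) = 2x2
Op 4 fold_up: fold axis h@3; visible region now rows[2,3) x cols[4,6) = 1x2
Op 5 fold_left: fold axis v@5; visible region now rows[2,3) x cols[4,5) = 1x1
Op 6 cut(0, 0): punch at orig (2,4); cuts so far [(2, 4)]; region rows[2,3) x cols[4,5) = 1x1
Unfold 1 (reflect across v@5): 2 holes -> [(2, 4), (2, 5)]
Unfold 2 (reflect across h@3): 4 holes -> [(2, 4), (2, 5), (3, 4), (3, 5)]
Unfold 3 (reflect across h@2): 8 holes -> [(0, 4), (0, 5), (1, 4), (1, 5), (2, 4), (2, 5), (3, 4), (3, 5)]
Unfold 4 (reflect across v@6): 16 holes -> [(0, 4), (0, 5), (0, 6), (0, 7), (1, 4), (1, 5), (1, 6), (1, 7), (2, 4), (2, 5), (2, 6), (2, 7), (3, 4), (3, 5), (3, 6), (3, 7)]
Unfold 5 (reflect across v@4): 32 holes -> [(0, 0), (0, 1), (0, 2), (0, 3), (0, 4), (0, 5), (0, 6), (0, 7), (1, 0), (1, 1), (1, 2), (1, 3), (1, 4), (1, 5), (1, 6), (1, 7), (2, 0), (2, 1), (2, 2), (2, 3), (2, 4), (2, 5), (2, 6), (2, 7), (3, 0), (3, 1), (3, 2), (3, 3), (3, 4), (3, 5), (3, 6), (3, 7)]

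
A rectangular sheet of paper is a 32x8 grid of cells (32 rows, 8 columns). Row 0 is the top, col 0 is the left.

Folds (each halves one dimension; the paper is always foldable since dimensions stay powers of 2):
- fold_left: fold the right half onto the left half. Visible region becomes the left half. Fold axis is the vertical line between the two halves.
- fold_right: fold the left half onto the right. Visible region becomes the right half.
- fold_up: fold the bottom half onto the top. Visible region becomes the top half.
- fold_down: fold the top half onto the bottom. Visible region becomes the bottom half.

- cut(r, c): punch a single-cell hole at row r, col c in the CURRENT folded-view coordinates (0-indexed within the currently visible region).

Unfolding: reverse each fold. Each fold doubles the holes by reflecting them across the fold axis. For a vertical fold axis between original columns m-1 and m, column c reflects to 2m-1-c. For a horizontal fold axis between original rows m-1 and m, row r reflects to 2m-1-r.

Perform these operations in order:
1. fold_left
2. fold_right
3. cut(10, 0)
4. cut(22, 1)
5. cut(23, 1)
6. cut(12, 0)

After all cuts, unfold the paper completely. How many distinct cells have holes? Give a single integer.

Op 1 fold_left: fold axis v@4; visible region now rows[0,32) x cols[0,4) = 32x4
Op 2 fold_right: fold axis v@2; visible region now rows[0,32) x cols[2,4) = 32x2
Op 3 cut(10, 0): punch at orig (10,2); cuts so far [(10, 2)]; region rows[0,32) x cols[2,4) = 32x2
Op 4 cut(22, 1): punch at orig (22,3); cuts so far [(10, 2), (22, 3)]; region rows[0,32) x cols[2,4) = 32x2
Op 5 cut(23, 1): punch at orig (23,3); cuts so far [(10, 2), (22, 3), (23, 3)]; region rows[0,32) x cols[2,4) = 32x2
Op 6 cut(12, 0): punch at orig (12,2); cuts so far [(10, 2), (12, 2), (22, 3), (23, 3)]; region rows[0,32) x cols[2,4) = 32x2
Unfold 1 (reflect across v@2): 8 holes -> [(10, 1), (10, 2), (12, 1), (12, 2), (22, 0), (22, 3), (23, 0), (23, 3)]
Unfold 2 (reflect across v@4): 16 holes -> [(10, 1), (10, 2), (10, 5), (10, 6), (12, 1), (12, 2), (12, 5), (12, 6), (22, 0), (22, 3), (22, 4), (22, 7), (23, 0), (23, 3), (23, 4), (23, 7)]

Answer: 16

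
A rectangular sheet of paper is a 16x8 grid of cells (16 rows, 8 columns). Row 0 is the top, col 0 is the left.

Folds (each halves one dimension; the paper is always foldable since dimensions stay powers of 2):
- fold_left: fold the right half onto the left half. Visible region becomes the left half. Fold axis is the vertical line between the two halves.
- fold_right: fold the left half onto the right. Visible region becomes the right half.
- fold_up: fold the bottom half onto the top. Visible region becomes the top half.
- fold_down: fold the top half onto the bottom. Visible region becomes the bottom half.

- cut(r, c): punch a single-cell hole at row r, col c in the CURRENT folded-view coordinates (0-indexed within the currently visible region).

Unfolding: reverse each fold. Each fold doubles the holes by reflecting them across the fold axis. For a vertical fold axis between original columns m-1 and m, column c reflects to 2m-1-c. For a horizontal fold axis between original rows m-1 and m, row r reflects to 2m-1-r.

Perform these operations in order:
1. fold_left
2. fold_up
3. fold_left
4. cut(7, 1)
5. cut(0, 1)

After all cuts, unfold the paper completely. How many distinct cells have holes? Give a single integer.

Op 1 fold_left: fold axis v@4; visible region now rows[0,16) x cols[0,4) = 16x4
Op 2 fold_up: fold axis h@8; visible region now rows[0,8) x cols[0,4) = 8x4
Op 3 fold_left: fold axis v@2; visible region now rows[0,8) x cols[0,2) = 8x2
Op 4 cut(7, 1): punch at orig (7,1); cuts so far [(7, 1)]; region rows[0,8) x cols[0,2) = 8x2
Op 5 cut(0, 1): punch at orig (0,1); cuts so far [(0, 1), (7, 1)]; region rows[0,8) x cols[0,2) = 8x2
Unfold 1 (reflect across v@2): 4 holes -> [(0, 1), (0, 2), (7, 1), (7, 2)]
Unfold 2 (reflect across h@8): 8 holes -> [(0, 1), (0, 2), (7, 1), (7, 2), (8, 1), (8, 2), (15, 1), (15, 2)]
Unfold 3 (reflect across v@4): 16 holes -> [(0, 1), (0, 2), (0, 5), (0, 6), (7, 1), (7, 2), (7, 5), (7, 6), (8, 1), (8, 2), (8, 5), (8, 6), (15, 1), (15, 2), (15, 5), (15, 6)]

Answer: 16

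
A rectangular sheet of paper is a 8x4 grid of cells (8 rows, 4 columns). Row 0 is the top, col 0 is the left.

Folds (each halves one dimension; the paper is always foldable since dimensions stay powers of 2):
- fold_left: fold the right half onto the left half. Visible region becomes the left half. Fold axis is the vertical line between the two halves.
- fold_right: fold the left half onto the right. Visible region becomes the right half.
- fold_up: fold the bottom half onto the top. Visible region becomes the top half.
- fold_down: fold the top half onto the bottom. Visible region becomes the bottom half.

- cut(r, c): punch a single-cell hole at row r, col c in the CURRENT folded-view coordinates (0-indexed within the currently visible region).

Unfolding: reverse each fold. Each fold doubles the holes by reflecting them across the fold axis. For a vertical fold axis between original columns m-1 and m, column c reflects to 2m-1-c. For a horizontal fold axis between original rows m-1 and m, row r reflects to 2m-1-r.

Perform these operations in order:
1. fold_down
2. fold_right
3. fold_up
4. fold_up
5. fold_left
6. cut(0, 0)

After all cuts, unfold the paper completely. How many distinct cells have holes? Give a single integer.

Answer: 32

Derivation:
Op 1 fold_down: fold axis h@4; visible region now rows[4,8) x cols[0,4) = 4x4
Op 2 fold_right: fold axis v@2; visible region now rows[4,8) x cols[2,4) = 4x2
Op 3 fold_up: fold axis h@6; visible region now rows[4,6) x cols[2,4) = 2x2
Op 4 fold_up: fold axis h@5; visible region now rows[4,5) x cols[2,4) = 1x2
Op 5 fold_left: fold axis v@3; visible region now rows[4,5) x cols[2,3) = 1x1
Op 6 cut(0, 0): punch at orig (4,2); cuts so far [(4, 2)]; region rows[4,5) x cols[2,3) = 1x1
Unfold 1 (reflect across v@3): 2 holes -> [(4, 2), (4, 3)]
Unfold 2 (reflect across h@5): 4 holes -> [(4, 2), (4, 3), (5, 2), (5, 3)]
Unfold 3 (reflect across h@6): 8 holes -> [(4, 2), (4, 3), (5, 2), (5, 3), (6, 2), (6, 3), (7, 2), (7, 3)]
Unfold 4 (reflect across v@2): 16 holes -> [(4, 0), (4, 1), (4, 2), (4, 3), (5, 0), (5, 1), (5, 2), (5, 3), (6, 0), (6, 1), (6, 2), (6, 3), (7, 0), (7, 1), (7, 2), (7, 3)]
Unfold 5 (reflect across h@4): 32 holes -> [(0, 0), (0, 1), (0, 2), (0, 3), (1, 0), (1, 1), (1, 2), (1, 3), (2, 0), (2, 1), (2, 2), (2, 3), (3, 0), (3, 1), (3, 2), (3, 3), (4, 0), (4, 1), (4, 2), (4, 3), (5, 0), (5, 1), (5, 2), (5, 3), (6, 0), (6, 1), (6, 2), (6, 3), (7, 0), (7, 1), (7, 2), (7, 3)]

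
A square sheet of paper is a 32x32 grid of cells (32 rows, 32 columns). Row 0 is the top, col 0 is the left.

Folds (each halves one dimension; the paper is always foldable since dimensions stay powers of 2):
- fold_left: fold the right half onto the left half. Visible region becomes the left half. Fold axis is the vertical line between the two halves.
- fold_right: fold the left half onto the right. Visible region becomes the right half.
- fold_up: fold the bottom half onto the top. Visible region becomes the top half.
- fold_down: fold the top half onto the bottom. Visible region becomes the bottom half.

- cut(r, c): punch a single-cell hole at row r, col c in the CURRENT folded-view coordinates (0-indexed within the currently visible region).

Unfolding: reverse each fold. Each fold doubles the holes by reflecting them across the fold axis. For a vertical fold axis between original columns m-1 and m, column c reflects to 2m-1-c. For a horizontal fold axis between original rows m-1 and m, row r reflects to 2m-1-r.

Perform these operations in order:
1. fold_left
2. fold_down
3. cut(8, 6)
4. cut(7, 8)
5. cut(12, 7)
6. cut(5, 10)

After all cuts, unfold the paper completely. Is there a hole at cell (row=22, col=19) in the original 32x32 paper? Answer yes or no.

Answer: no

Derivation:
Op 1 fold_left: fold axis v@16; visible region now rows[0,32) x cols[0,16) = 32x16
Op 2 fold_down: fold axis h@16; visible region now rows[16,32) x cols[0,16) = 16x16
Op 3 cut(8, 6): punch at orig (24,6); cuts so far [(24, 6)]; region rows[16,32) x cols[0,16) = 16x16
Op 4 cut(7, 8): punch at orig (23,8); cuts so far [(23, 8), (24, 6)]; region rows[16,32) x cols[0,16) = 16x16
Op 5 cut(12, 7): punch at orig (28,7); cuts so far [(23, 8), (24, 6), (28, 7)]; region rows[16,32) x cols[0,16) = 16x16
Op 6 cut(5, 10): punch at orig (21,10); cuts so far [(21, 10), (23, 8), (24, 6), (28, 7)]; region rows[16,32) x cols[0,16) = 16x16
Unfold 1 (reflect across h@16): 8 holes -> [(3, 7), (7, 6), (8, 8), (10, 10), (21, 10), (23, 8), (24, 6), (28, 7)]
Unfold 2 (reflect across v@16): 16 holes -> [(3, 7), (3, 24), (7, 6), (7, 25), (8, 8), (8, 23), (10, 10), (10, 21), (21, 10), (21, 21), (23, 8), (23, 23), (24, 6), (24, 25), (28, 7), (28, 24)]
Holes: [(3, 7), (3, 24), (7, 6), (7, 25), (8, 8), (8, 23), (10, 10), (10, 21), (21, 10), (21, 21), (23, 8), (23, 23), (24, 6), (24, 25), (28, 7), (28, 24)]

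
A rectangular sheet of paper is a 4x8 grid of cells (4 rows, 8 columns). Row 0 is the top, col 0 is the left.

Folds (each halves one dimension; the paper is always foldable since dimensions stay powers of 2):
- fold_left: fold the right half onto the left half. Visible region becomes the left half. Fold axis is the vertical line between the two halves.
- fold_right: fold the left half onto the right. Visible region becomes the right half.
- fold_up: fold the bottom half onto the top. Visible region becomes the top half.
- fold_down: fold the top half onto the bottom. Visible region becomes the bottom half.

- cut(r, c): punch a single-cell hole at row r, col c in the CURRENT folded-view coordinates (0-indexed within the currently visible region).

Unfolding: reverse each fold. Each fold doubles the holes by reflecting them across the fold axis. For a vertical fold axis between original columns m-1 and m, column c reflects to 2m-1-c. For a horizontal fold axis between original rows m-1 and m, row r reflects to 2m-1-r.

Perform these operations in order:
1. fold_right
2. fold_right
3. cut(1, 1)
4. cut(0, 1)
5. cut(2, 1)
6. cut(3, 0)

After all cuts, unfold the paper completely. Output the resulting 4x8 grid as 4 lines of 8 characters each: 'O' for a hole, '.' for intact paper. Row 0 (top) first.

Answer: O..OO..O
O..OO..O
O..OO..O
.OO..OO.

Derivation:
Op 1 fold_right: fold axis v@4; visible region now rows[0,4) x cols[4,8) = 4x4
Op 2 fold_right: fold axis v@6; visible region now rows[0,4) x cols[6,8) = 4x2
Op 3 cut(1, 1): punch at orig (1,7); cuts so far [(1, 7)]; region rows[0,4) x cols[6,8) = 4x2
Op 4 cut(0, 1): punch at orig (0,7); cuts so far [(0, 7), (1, 7)]; region rows[0,4) x cols[6,8) = 4x2
Op 5 cut(2, 1): punch at orig (2,7); cuts so far [(0, 7), (1, 7), (2, 7)]; region rows[0,4) x cols[6,8) = 4x2
Op 6 cut(3, 0): punch at orig (3,6); cuts so far [(0, 7), (1, 7), (2, 7), (3, 6)]; region rows[0,4) x cols[6,8) = 4x2
Unfold 1 (reflect across v@6): 8 holes -> [(0, 4), (0, 7), (1, 4), (1, 7), (2, 4), (2, 7), (3, 5), (3, 6)]
Unfold 2 (reflect across v@4): 16 holes -> [(0, 0), (0, 3), (0, 4), (0, 7), (1, 0), (1, 3), (1, 4), (1, 7), (2, 0), (2, 3), (2, 4), (2, 7), (3, 1), (3, 2), (3, 5), (3, 6)]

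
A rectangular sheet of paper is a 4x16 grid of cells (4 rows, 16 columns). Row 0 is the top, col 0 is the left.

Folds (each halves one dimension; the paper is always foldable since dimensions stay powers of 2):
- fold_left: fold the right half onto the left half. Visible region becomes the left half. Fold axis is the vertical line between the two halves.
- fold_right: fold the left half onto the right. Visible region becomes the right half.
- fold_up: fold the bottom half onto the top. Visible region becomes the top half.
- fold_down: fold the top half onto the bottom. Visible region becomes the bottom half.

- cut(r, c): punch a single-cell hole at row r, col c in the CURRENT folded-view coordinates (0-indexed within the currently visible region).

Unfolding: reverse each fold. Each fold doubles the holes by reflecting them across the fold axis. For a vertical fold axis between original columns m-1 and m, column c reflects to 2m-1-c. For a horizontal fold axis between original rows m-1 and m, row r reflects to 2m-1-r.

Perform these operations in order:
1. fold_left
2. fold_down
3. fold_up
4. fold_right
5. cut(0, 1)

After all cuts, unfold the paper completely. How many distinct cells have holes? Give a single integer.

Answer: 16

Derivation:
Op 1 fold_left: fold axis v@8; visible region now rows[0,4) x cols[0,8) = 4x8
Op 2 fold_down: fold axis h@2; visible region now rows[2,4) x cols[0,8) = 2x8
Op 3 fold_up: fold axis h@3; visible region now rows[2,3) x cols[0,8) = 1x8
Op 4 fold_right: fold axis v@4; visible region now rows[2,3) x cols[4,8) = 1x4
Op 5 cut(0, 1): punch at orig (2,5); cuts so far [(2, 5)]; region rows[2,3) x cols[4,8) = 1x4
Unfold 1 (reflect across v@4): 2 holes -> [(2, 2), (2, 5)]
Unfold 2 (reflect across h@3): 4 holes -> [(2, 2), (2, 5), (3, 2), (3, 5)]
Unfold 3 (reflect across h@2): 8 holes -> [(0, 2), (0, 5), (1, 2), (1, 5), (2, 2), (2, 5), (3, 2), (3, 5)]
Unfold 4 (reflect across v@8): 16 holes -> [(0, 2), (0, 5), (0, 10), (0, 13), (1, 2), (1, 5), (1, 10), (1, 13), (2, 2), (2, 5), (2, 10), (2, 13), (3, 2), (3, 5), (3, 10), (3, 13)]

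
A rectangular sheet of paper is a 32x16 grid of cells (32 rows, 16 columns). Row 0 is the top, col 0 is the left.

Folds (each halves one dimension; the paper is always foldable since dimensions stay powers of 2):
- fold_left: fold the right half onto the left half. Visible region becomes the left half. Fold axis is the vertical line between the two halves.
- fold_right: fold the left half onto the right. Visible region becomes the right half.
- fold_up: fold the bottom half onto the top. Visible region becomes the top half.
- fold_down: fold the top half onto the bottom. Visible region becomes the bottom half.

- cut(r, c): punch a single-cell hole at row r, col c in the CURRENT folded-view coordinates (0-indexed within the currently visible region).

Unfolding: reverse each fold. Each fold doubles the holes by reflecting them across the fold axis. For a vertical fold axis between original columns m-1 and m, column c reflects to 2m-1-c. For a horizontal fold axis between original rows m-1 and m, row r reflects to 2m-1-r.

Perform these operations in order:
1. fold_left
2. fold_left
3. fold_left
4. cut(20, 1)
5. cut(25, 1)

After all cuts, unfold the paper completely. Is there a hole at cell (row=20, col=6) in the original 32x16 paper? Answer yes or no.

Answer: yes

Derivation:
Op 1 fold_left: fold axis v@8; visible region now rows[0,32) x cols[0,8) = 32x8
Op 2 fold_left: fold axis v@4; visible region now rows[0,32) x cols[0,4) = 32x4
Op 3 fold_left: fold axis v@2; visible region now rows[0,32) x cols[0,2) = 32x2
Op 4 cut(20, 1): punch at orig (20,1); cuts so far [(20, 1)]; region rows[0,32) x cols[0,2) = 32x2
Op 5 cut(25, 1): punch at orig (25,1); cuts so far [(20, 1), (25, 1)]; region rows[0,32) x cols[0,2) = 32x2
Unfold 1 (reflect across v@2): 4 holes -> [(20, 1), (20, 2), (25, 1), (25, 2)]
Unfold 2 (reflect across v@4): 8 holes -> [(20, 1), (20, 2), (20, 5), (20, 6), (25, 1), (25, 2), (25, 5), (25, 6)]
Unfold 3 (reflect across v@8): 16 holes -> [(20, 1), (20, 2), (20, 5), (20, 6), (20, 9), (20, 10), (20, 13), (20, 14), (25, 1), (25, 2), (25, 5), (25, 6), (25, 9), (25, 10), (25, 13), (25, 14)]
Holes: [(20, 1), (20, 2), (20, 5), (20, 6), (20, 9), (20, 10), (20, 13), (20, 14), (25, 1), (25, 2), (25, 5), (25, 6), (25, 9), (25, 10), (25, 13), (25, 14)]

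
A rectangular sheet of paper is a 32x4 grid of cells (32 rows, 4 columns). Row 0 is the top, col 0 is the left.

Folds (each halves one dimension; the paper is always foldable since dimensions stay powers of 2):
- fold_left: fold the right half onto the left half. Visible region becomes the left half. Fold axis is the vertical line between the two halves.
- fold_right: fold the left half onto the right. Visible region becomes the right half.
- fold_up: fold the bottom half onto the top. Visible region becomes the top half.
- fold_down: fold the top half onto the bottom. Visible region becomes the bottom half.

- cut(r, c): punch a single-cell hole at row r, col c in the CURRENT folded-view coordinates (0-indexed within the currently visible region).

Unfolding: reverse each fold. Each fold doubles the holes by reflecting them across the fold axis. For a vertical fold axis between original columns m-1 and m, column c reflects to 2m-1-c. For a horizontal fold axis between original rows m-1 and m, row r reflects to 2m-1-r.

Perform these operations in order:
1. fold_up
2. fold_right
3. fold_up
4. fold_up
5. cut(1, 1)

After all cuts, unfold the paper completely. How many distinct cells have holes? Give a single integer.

Answer: 16

Derivation:
Op 1 fold_up: fold axis h@16; visible region now rows[0,16) x cols[0,4) = 16x4
Op 2 fold_right: fold axis v@2; visible region now rows[0,16) x cols[2,4) = 16x2
Op 3 fold_up: fold axis h@8; visible region now rows[0,8) x cols[2,4) = 8x2
Op 4 fold_up: fold axis h@4; visible region now rows[0,4) x cols[2,4) = 4x2
Op 5 cut(1, 1): punch at orig (1,3); cuts so far [(1, 3)]; region rows[0,4) x cols[2,4) = 4x2
Unfold 1 (reflect across h@4): 2 holes -> [(1, 3), (6, 3)]
Unfold 2 (reflect across h@8): 4 holes -> [(1, 3), (6, 3), (9, 3), (14, 3)]
Unfold 3 (reflect across v@2): 8 holes -> [(1, 0), (1, 3), (6, 0), (6, 3), (9, 0), (9, 3), (14, 0), (14, 3)]
Unfold 4 (reflect across h@16): 16 holes -> [(1, 0), (1, 3), (6, 0), (6, 3), (9, 0), (9, 3), (14, 0), (14, 3), (17, 0), (17, 3), (22, 0), (22, 3), (25, 0), (25, 3), (30, 0), (30, 3)]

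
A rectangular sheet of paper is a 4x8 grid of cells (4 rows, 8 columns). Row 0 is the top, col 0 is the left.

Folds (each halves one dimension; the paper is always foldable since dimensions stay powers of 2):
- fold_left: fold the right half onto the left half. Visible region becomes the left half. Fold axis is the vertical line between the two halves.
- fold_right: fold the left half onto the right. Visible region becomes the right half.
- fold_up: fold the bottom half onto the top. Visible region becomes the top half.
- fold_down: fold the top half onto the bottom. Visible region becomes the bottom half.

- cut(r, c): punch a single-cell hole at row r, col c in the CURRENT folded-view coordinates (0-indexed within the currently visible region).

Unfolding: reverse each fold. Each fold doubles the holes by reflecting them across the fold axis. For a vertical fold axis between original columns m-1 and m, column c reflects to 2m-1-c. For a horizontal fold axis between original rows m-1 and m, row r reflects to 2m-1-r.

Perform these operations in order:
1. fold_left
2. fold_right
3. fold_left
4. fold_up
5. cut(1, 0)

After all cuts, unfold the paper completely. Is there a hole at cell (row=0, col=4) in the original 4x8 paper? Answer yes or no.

Answer: no

Derivation:
Op 1 fold_left: fold axis v@4; visible region now rows[0,4) x cols[0,4) = 4x4
Op 2 fold_right: fold axis v@2; visible region now rows[0,4) x cols[2,4) = 4x2
Op 3 fold_left: fold axis v@3; visible region now rows[0,4) x cols[2,3) = 4x1
Op 4 fold_up: fold axis h@2; visible region now rows[0,2) x cols[2,3) = 2x1
Op 5 cut(1, 0): punch at orig (1,2); cuts so far [(1, 2)]; region rows[0,2) x cols[2,3) = 2x1
Unfold 1 (reflect across h@2): 2 holes -> [(1, 2), (2, 2)]
Unfold 2 (reflect across v@3): 4 holes -> [(1, 2), (1, 3), (2, 2), (2, 3)]
Unfold 3 (reflect across v@2): 8 holes -> [(1, 0), (1, 1), (1, 2), (1, 3), (2, 0), (2, 1), (2, 2), (2, 3)]
Unfold 4 (reflect across v@4): 16 holes -> [(1, 0), (1, 1), (1, 2), (1, 3), (1, 4), (1, 5), (1, 6), (1, 7), (2, 0), (2, 1), (2, 2), (2, 3), (2, 4), (2, 5), (2, 6), (2, 7)]
Holes: [(1, 0), (1, 1), (1, 2), (1, 3), (1, 4), (1, 5), (1, 6), (1, 7), (2, 0), (2, 1), (2, 2), (2, 3), (2, 4), (2, 5), (2, 6), (2, 7)]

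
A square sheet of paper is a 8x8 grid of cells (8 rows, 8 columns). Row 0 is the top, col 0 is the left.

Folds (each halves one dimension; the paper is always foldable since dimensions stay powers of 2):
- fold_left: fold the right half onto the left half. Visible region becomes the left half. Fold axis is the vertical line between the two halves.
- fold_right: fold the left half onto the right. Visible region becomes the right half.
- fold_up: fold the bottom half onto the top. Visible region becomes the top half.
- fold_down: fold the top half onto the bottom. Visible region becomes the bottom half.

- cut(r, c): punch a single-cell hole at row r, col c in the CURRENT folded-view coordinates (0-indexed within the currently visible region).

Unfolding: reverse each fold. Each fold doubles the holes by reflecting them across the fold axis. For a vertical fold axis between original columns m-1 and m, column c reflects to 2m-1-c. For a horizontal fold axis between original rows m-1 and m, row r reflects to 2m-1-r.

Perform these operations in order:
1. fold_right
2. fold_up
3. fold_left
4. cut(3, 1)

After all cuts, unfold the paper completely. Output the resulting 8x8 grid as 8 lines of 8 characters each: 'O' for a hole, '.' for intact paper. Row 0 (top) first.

Op 1 fold_right: fold axis v@4; visible region now rows[0,8) x cols[4,8) = 8x4
Op 2 fold_up: fold axis h@4; visible region now rows[0,4) x cols[4,8) = 4x4
Op 3 fold_left: fold axis v@6; visible region now rows[0,4) x cols[4,6) = 4x2
Op 4 cut(3, 1): punch at orig (3,5); cuts so far [(3, 5)]; region rows[0,4) x cols[4,6) = 4x2
Unfold 1 (reflect across v@6): 2 holes -> [(3, 5), (3, 6)]
Unfold 2 (reflect across h@4): 4 holes -> [(3, 5), (3, 6), (4, 5), (4, 6)]
Unfold 3 (reflect across v@4): 8 holes -> [(3, 1), (3, 2), (3, 5), (3, 6), (4, 1), (4, 2), (4, 5), (4, 6)]

Answer: ........
........
........
.OO..OO.
.OO..OO.
........
........
........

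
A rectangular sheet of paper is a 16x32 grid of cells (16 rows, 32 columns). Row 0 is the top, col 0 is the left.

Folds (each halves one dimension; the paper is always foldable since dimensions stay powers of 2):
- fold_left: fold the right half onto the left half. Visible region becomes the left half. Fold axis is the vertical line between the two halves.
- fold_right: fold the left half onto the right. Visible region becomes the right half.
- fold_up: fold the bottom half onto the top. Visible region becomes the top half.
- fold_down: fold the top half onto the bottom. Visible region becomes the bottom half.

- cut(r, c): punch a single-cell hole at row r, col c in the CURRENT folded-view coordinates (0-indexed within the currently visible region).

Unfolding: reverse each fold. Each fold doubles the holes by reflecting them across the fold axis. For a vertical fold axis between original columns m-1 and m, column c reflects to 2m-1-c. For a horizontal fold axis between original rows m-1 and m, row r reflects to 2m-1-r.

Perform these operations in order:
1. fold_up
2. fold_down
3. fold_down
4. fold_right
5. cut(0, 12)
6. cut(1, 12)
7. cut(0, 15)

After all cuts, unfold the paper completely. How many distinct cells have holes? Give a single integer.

Answer: 48

Derivation:
Op 1 fold_up: fold axis h@8; visible region now rows[0,8) x cols[0,32) = 8x32
Op 2 fold_down: fold axis h@4; visible region now rows[4,8) x cols[0,32) = 4x32
Op 3 fold_down: fold axis h@6; visible region now rows[6,8) x cols[0,32) = 2x32
Op 4 fold_right: fold axis v@16; visible region now rows[6,8) x cols[16,32) = 2x16
Op 5 cut(0, 12): punch at orig (6,28); cuts so far [(6, 28)]; region rows[6,8) x cols[16,32) = 2x16
Op 6 cut(1, 12): punch at orig (7,28); cuts so far [(6, 28), (7, 28)]; region rows[6,8) x cols[16,32) = 2x16
Op 7 cut(0, 15): punch at orig (6,31); cuts so far [(6, 28), (6, 31), (7, 28)]; region rows[6,8) x cols[16,32) = 2x16
Unfold 1 (reflect across v@16): 6 holes -> [(6, 0), (6, 3), (6, 28), (6, 31), (7, 3), (7, 28)]
Unfold 2 (reflect across h@6): 12 holes -> [(4, 3), (4, 28), (5, 0), (5, 3), (5, 28), (5, 31), (6, 0), (6, 3), (6, 28), (6, 31), (7, 3), (7, 28)]
Unfold 3 (reflect across h@4): 24 holes -> [(0, 3), (0, 28), (1, 0), (1, 3), (1, 28), (1, 31), (2, 0), (2, 3), (2, 28), (2, 31), (3, 3), (3, 28), (4, 3), (4, 28), (5, 0), (5, 3), (5, 28), (5, 31), (6, 0), (6, 3), (6, 28), (6, 31), (7, 3), (7, 28)]
Unfold 4 (reflect across h@8): 48 holes -> [(0, 3), (0, 28), (1, 0), (1, 3), (1, 28), (1, 31), (2, 0), (2, 3), (2, 28), (2, 31), (3, 3), (3, 28), (4, 3), (4, 28), (5, 0), (5, 3), (5, 28), (5, 31), (6, 0), (6, 3), (6, 28), (6, 31), (7, 3), (7, 28), (8, 3), (8, 28), (9, 0), (9, 3), (9, 28), (9, 31), (10, 0), (10, 3), (10, 28), (10, 31), (11, 3), (11, 28), (12, 3), (12, 28), (13, 0), (13, 3), (13, 28), (13, 31), (14, 0), (14, 3), (14, 28), (14, 31), (15, 3), (15, 28)]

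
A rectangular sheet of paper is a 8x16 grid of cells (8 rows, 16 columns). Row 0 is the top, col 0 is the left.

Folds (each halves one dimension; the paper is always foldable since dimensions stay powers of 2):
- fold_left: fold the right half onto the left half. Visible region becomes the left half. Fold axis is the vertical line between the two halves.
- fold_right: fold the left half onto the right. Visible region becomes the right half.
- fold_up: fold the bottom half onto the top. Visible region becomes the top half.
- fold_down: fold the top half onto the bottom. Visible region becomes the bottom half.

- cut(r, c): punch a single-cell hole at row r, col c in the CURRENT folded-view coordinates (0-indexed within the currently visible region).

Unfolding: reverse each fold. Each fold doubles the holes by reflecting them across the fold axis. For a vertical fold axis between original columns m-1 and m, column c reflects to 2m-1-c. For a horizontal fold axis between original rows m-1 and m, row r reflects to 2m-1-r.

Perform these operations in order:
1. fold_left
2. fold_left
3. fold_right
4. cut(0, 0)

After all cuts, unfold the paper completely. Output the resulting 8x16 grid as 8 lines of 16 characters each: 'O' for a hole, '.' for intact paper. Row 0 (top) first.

Op 1 fold_left: fold axis v@8; visible region now rows[0,8) x cols[0,8) = 8x8
Op 2 fold_left: fold axis v@4; visible region now rows[0,8) x cols[0,4) = 8x4
Op 3 fold_right: fold axis v@2; visible region now rows[0,8) x cols[2,4) = 8x2
Op 4 cut(0, 0): punch at orig (0,2); cuts so far [(0, 2)]; region rows[0,8) x cols[2,4) = 8x2
Unfold 1 (reflect across v@2): 2 holes -> [(0, 1), (0, 2)]
Unfold 2 (reflect across v@4): 4 holes -> [(0, 1), (0, 2), (0, 5), (0, 6)]
Unfold 3 (reflect across v@8): 8 holes -> [(0, 1), (0, 2), (0, 5), (0, 6), (0, 9), (0, 10), (0, 13), (0, 14)]

Answer: .OO..OO..OO..OO.
................
................
................
................
................
................
................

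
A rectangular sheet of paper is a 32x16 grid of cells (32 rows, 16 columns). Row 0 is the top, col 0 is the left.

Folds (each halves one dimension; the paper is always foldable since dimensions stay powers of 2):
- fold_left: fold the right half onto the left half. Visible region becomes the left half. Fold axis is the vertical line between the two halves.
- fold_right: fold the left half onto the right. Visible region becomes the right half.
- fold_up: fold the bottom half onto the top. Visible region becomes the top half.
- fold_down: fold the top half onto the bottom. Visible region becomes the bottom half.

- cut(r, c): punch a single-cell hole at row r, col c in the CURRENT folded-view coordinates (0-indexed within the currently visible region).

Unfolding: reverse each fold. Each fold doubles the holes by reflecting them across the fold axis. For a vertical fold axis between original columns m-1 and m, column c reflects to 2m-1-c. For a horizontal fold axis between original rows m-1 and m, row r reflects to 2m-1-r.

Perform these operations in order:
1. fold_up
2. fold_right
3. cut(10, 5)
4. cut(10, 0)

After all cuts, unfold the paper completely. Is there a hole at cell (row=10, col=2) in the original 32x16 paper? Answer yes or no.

Op 1 fold_up: fold axis h@16; visible region now rows[0,16) x cols[0,16) = 16x16
Op 2 fold_right: fold axis v@8; visible region now rows[0,16) x cols[8,16) = 16x8
Op 3 cut(10, 5): punch at orig (10,13); cuts so far [(10, 13)]; region rows[0,16) x cols[8,16) = 16x8
Op 4 cut(10, 0): punch at orig (10,8); cuts so far [(10, 8), (10, 13)]; region rows[0,16) x cols[8,16) = 16x8
Unfold 1 (reflect across v@8): 4 holes -> [(10, 2), (10, 7), (10, 8), (10, 13)]
Unfold 2 (reflect across h@16): 8 holes -> [(10, 2), (10, 7), (10, 8), (10, 13), (21, 2), (21, 7), (21, 8), (21, 13)]
Holes: [(10, 2), (10, 7), (10, 8), (10, 13), (21, 2), (21, 7), (21, 8), (21, 13)]

Answer: yes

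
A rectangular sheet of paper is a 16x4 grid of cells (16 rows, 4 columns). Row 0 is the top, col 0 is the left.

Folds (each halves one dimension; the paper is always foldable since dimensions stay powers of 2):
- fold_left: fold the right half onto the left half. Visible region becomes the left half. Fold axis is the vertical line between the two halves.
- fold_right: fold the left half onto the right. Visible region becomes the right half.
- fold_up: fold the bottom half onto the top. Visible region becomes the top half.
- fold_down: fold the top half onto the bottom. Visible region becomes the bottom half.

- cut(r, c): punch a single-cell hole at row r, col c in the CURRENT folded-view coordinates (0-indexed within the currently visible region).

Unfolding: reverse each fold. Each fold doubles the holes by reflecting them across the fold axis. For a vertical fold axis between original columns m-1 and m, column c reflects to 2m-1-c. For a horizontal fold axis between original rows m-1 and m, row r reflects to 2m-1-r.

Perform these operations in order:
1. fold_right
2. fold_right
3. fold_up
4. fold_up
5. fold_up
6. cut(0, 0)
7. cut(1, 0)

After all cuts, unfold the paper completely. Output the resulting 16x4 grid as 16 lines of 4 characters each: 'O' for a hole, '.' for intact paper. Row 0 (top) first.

Answer: OOOO
OOOO
OOOO
OOOO
OOOO
OOOO
OOOO
OOOO
OOOO
OOOO
OOOO
OOOO
OOOO
OOOO
OOOO
OOOO

Derivation:
Op 1 fold_right: fold axis v@2; visible region now rows[0,16) x cols[2,4) = 16x2
Op 2 fold_right: fold axis v@3; visible region now rows[0,16) x cols[3,4) = 16x1
Op 3 fold_up: fold axis h@8; visible region now rows[0,8) x cols[3,4) = 8x1
Op 4 fold_up: fold axis h@4; visible region now rows[0,4) x cols[3,4) = 4x1
Op 5 fold_up: fold axis h@2; visible region now rows[0,2) x cols[3,4) = 2x1
Op 6 cut(0, 0): punch at orig (0,3); cuts so far [(0, 3)]; region rows[0,2) x cols[3,4) = 2x1
Op 7 cut(1, 0): punch at orig (1,3); cuts so far [(0, 3), (1, 3)]; region rows[0,2) x cols[3,4) = 2x1
Unfold 1 (reflect across h@2): 4 holes -> [(0, 3), (1, 3), (2, 3), (3, 3)]
Unfold 2 (reflect across h@4): 8 holes -> [(0, 3), (1, 3), (2, 3), (3, 3), (4, 3), (5, 3), (6, 3), (7, 3)]
Unfold 3 (reflect across h@8): 16 holes -> [(0, 3), (1, 3), (2, 3), (3, 3), (4, 3), (5, 3), (6, 3), (7, 3), (8, 3), (9, 3), (10, 3), (11, 3), (12, 3), (13, 3), (14, 3), (15, 3)]
Unfold 4 (reflect across v@3): 32 holes -> [(0, 2), (0, 3), (1, 2), (1, 3), (2, 2), (2, 3), (3, 2), (3, 3), (4, 2), (4, 3), (5, 2), (5, 3), (6, 2), (6, 3), (7, 2), (7, 3), (8, 2), (8, 3), (9, 2), (9, 3), (10, 2), (10, 3), (11, 2), (11, 3), (12, 2), (12, 3), (13, 2), (13, 3), (14, 2), (14, 3), (15, 2), (15, 3)]
Unfold 5 (reflect across v@2): 64 holes -> [(0, 0), (0, 1), (0, 2), (0, 3), (1, 0), (1, 1), (1, 2), (1, 3), (2, 0), (2, 1), (2, 2), (2, 3), (3, 0), (3, 1), (3, 2), (3, 3), (4, 0), (4, 1), (4, 2), (4, 3), (5, 0), (5, 1), (5, 2), (5, 3), (6, 0), (6, 1), (6, 2), (6, 3), (7, 0), (7, 1), (7, 2), (7, 3), (8, 0), (8, 1), (8, 2), (8, 3), (9, 0), (9, 1), (9, 2), (9, 3), (10, 0), (10, 1), (10, 2), (10, 3), (11, 0), (11, 1), (11, 2), (11, 3), (12, 0), (12, 1), (12, 2), (12, 3), (13, 0), (13, 1), (13, 2), (13, 3), (14, 0), (14, 1), (14, 2), (14, 3), (15, 0), (15, 1), (15, 2), (15, 3)]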